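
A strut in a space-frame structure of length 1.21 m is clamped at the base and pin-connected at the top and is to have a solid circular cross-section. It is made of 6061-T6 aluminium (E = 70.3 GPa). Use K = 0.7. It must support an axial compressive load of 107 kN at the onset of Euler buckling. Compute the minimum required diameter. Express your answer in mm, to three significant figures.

d ≈ 38.7 mm

L_e = K·L = 0.7 × 1.21 = 0.8470 m
Required I = P_cr·L_e²/(π²E) = 1.070×10^5 × 0.8470² / (π² × 7.03×10^10) = 1.106×10^-7 m⁴
I_req = 1.106×10^5 mm⁴
Solid circle: I = πd⁴/64  ⇒  d = (64I/π)^(1/4) = (64×1.106×10^5/π)^(1/4) = 38.7 mm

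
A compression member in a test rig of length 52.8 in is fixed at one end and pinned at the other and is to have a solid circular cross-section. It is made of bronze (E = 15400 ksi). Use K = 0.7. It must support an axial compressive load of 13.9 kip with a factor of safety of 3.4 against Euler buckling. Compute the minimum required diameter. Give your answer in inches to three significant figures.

Required P_cr = n·P = 3.4 × 13.9 = 47.26 kip
L_e = K·L = 0.7 × 52.8 = 36.96 in
Required I = P_cr·L_e²/(π²E) = 4.726×10^4 × 36.96² / (π² × 1.54×10^7) = 0.4248 in⁴
Solid circle: I = πd⁴/64  ⇒  d = (64I/π)^(1/4) = (64×0.4248/π)^(1/4) = 1.72 in

d ≈ 1.72 in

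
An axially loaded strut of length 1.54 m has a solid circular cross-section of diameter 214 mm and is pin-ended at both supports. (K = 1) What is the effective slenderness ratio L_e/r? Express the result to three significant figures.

For a solid circle r = d/4 = 214/4 = 53.50 mm
L_e = K·L = 1 × 1.54 m = 1.540 m = 1540.0 mm
λ = L_e / r_min = 1540.0 / 53.50 = 28.8

λ ≈ 28.8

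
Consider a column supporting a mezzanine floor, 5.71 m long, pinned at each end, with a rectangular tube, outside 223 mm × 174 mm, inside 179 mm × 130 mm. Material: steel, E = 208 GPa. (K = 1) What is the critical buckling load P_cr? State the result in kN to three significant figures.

Weak-axis I_min = (h_o·b_o³ − h_i·b_i³)/12 with b_o = 174, b_i = 130.0 mm (shorter outer/inner sides).
I_min = (223×174³ − 179.0×130.0³)/12 = 6.513×10^7 mm⁴
I = 6.513×10^7 mm⁴ = 6.513×10^-5 m⁴
Effective length L_e = K·L = 1 × 5.71 = 5.710 m
P_cr = π²EI / L_e² = π² × 208×10⁹ × 6.513×10^-5 / 5.710² = 4.101×10^6 N

P_cr ≈ 4100 kN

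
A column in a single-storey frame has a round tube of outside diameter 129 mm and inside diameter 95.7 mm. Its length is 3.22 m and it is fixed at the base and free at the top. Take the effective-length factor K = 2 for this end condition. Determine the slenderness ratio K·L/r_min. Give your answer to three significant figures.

λ ≈ 160

d_o = 129 mm, d_i = 95.7 mm
I = π(d_o⁴ − d_i⁴)/64 = π(129⁴ − 95.70⁴)/64 = 9.476×10^6 mm⁴
A = 5.877×10^3 mm²;  r_min = √(I/A) = √(9.476×10^6/5.877×10^3) = 40.16 mm
L_e = K·L = 2 × 3.22 m = 6.440 m = 6440.0 mm
λ = L_e / r_min = 6440.0 / 40.16 = 160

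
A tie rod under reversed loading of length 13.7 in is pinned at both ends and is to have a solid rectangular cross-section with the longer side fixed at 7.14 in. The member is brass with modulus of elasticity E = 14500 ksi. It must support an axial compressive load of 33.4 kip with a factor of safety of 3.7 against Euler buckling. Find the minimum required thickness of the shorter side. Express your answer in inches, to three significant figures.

b ≈ 0.648 in

Required P_cr = n·P = 3.7 × 33.4 = 123.6 kip
L_e = K·L = 1 × 13.7 = 13.70 in
Required I = P_cr·L_e²/(π²E) = 1.236×10^5 × 13.70² / (π² × 1.45×10^7) = 0.1621 in⁴
Rectangle, weak axis: I_min = h·b³/12 with h = 7.14 in fixed  ⇒  b = (12I/h)^(1/3) = 0.648 in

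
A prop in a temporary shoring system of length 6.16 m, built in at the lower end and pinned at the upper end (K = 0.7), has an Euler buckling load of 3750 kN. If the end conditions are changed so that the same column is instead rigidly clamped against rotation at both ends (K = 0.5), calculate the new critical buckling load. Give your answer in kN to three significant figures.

P_cr ∝ 1/K², so P_cr,new = P_cr,old × (K_old/K_new)² = 3750 × (0.7/0.5)²
= 3750 × 1.960 = 7350 kN

P_cr ≈ 7350 kN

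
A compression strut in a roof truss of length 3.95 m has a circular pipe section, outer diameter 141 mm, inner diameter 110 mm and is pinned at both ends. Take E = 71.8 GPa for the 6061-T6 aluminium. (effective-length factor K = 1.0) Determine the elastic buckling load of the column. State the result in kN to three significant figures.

P_cr ≈ 555 kN

d_o = 141 mm, d_i = 110 mm
I = π(d_o⁴ − d_i⁴)/64 = π(141⁴ − 110.0⁴)/64 = 1.222×10^7 mm⁴
I = 1.222×10^7 mm⁴ = 1.222×10^-5 m⁴
Effective length L_e = K·L = 1 × 3.95 = 3.950 m
P_cr = π²EI / L_e² = π² × 71.8×10⁹ × 1.222×10^-5 / 3.950² = 5.548×10^5 N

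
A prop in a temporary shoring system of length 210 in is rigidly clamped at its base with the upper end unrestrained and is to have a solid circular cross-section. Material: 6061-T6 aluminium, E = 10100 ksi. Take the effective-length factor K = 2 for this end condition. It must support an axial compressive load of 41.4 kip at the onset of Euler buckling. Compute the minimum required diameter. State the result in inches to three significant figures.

d ≈ 6.22 in

L_e = K·L = 2 × 210 = 420.0 in
Required I = P_cr·L_e²/(π²E) = 4.140×10^4 × 420.0² / (π² × 1.01×10^7) = 73.26 in⁴
Solid circle: I = πd⁴/64  ⇒  d = (64I/π)^(1/4) = (64×73.26/π)^(1/4) = 6.22 in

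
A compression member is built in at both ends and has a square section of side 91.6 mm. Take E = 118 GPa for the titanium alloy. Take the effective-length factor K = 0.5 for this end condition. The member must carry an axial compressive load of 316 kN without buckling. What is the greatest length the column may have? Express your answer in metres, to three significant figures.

I = a⁴/12 = 91.6⁴/12 = 5.867×10^6 mm⁴
I = 5.867×10^-6 m⁴
At the buckling limit P_cr = P = 3.160×10^5 N
From P_cr = π²EI/(K·L)²:  L = (1/K)·√(π²EI/P_cr) = (1/0.5)·√(π²×1.18×10^11×5.867×10^-6/3.160×10^5)
L = 9.30 m

L_max ≈ 9.30 m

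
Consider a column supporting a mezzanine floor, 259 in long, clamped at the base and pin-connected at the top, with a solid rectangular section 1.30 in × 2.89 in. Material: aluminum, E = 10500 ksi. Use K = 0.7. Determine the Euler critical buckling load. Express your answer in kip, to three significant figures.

P_cr ≈ 1.67 kip

Buckling occurs about the weak axis: I_min = h·b³/12 with b = 1.30 in (the shorter side).
I_min = 2.89×1.30³/12 = 0.5291 in⁴
Effective length L_e = K·L = 0.7 × 259 = 181.3 in
P_cr = π²EI / L_e² = π² × 10500×10³ × 0.5291 / 181.3² = 1.668×10^3 lb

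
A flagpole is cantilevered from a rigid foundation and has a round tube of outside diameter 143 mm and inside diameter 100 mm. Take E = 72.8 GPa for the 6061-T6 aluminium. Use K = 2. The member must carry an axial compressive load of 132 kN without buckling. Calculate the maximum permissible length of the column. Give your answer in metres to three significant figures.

d_o = 143 mm, d_i = 100 mm
I = π(d_o⁴ − d_i⁴)/64 = π(143⁴ − 100.0⁴)/64 = 1.562×10^7 mm⁴
I = 1.562×10^-5 m⁴
At the buckling limit P_cr = P = 1.320×10^5 N
From P_cr = π²EI/(K·L)²:  L = (1/K)·√(π²EI/P_cr) = (1/2)·√(π²×7.28×10^10×1.562×10^-5/1.320×10^5)
L = 4.61 m

L_max ≈ 4.61 m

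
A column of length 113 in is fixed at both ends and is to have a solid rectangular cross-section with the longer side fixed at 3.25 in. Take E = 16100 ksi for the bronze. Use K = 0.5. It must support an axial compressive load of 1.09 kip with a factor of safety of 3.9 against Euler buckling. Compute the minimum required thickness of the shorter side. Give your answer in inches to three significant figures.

Required P_cr = n·P = 3.9 × 1.09 = 4.251 kip
L_e = K·L = 0.5 × 113 = 56.50 in
Required I = P_cr·L_e²/(π²E) = 4.251×10^3 × 56.50² / (π² × 1.61×10^7) = 8.540×10^-2 in⁴
Rectangle, weak axis: I_min = h·b³/12 with h = 3.25 in fixed  ⇒  b = (12I/h)^(1/3) = 0.681 in

b ≈ 0.681 in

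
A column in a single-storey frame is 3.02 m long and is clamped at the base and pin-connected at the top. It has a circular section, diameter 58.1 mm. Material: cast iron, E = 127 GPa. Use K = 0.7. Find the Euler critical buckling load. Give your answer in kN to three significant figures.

I = πd⁴/64 = π×58.1⁴/64 = 5.593×10^5 mm⁴
I = 5.593×10^5 mm⁴ = 5.593×10^-7 m⁴
Effective length L_e = K·L = 0.7 × 3.02 = 2.114 m
P_cr = π²EI / L_e² = π² × 127×10⁹ × 5.593×10^-7 / 2.114² = 1.569×10^5 N

P_cr ≈ 157 kN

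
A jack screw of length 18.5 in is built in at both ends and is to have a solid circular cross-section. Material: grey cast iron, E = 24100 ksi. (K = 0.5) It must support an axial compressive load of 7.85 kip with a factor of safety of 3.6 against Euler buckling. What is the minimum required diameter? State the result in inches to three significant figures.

d ≈ 0.675 in

Required P_cr = n·P = 3.6 × 7.85 = 28.26 kip
L_e = K·L = 0.5 × 18.5 = 9.250 in
Required I = P_cr·L_e²/(π²E) = 2.826×10^4 × 9.250² / (π² × 2.41×10^7) = 1.017×10^-2 in⁴
Solid circle: I = πd⁴/64  ⇒  d = (64I/π)^(1/4) = (64×1.017×10^-2/π)^(1/4) = 0.675 in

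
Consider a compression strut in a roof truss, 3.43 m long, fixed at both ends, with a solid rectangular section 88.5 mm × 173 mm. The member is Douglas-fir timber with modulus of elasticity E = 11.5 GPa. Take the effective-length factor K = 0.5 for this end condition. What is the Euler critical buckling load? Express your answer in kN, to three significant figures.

P_cr ≈ 386 kN

Buckling occurs about the weak axis: I_min = h·b³/12 with b = 88.5 mm (the shorter side).
I_min = 173×88.5³/12 = 9.993×10^6 mm⁴
I = 9.993×10^6 mm⁴ = 9.993×10^-6 m⁴
Effective length L_e = K·L = 0.5 × 3.43 = 1.715 m
P_cr = π²EI / L_e² = π² × 11.5×10⁹ × 9.993×10^-6 / 1.715² = 3.856×10^5 N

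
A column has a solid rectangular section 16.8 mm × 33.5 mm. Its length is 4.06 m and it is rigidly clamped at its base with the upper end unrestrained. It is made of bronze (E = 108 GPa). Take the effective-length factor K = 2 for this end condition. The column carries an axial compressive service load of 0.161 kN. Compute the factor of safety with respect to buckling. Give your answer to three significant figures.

Buckling occurs about the weak axis: I_min = h·b³/12 with b = 16.8 mm (the shorter side).
I_min = 33.5×16.8³/12 = 1.324×10^4 mm⁴
I = 1.324×10^4 mm⁴ = 1.324×10^-8 m⁴
Effective length L_e = K·L = 2 × 4.06 = 8.120 m
P_cr = π²EI / L_e² = π² × 108×10⁹ × 1.324×10^-8 / 8.120² = 214.0 N
Factor of safety n = P_cr / P = 0.21399 / 0.161 = 1.33

n ≈ 1.33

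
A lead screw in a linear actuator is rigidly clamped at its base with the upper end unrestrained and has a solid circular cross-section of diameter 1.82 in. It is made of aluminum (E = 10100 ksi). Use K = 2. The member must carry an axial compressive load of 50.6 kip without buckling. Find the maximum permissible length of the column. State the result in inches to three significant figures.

I = πd⁴/64 = π×1.82⁴/64 = 0.5386 in⁴
At the buckling limit P_cr = P = 5.060×10^4 lb
From P_cr = π²EI/(K·L)²:  L = (1/K)·√(π²EI/P_cr) = (1/2)·√(π²×1.01×10^7×0.5386/5.060×10^4)
L = 16.3 in

L_max ≈ 16.3 in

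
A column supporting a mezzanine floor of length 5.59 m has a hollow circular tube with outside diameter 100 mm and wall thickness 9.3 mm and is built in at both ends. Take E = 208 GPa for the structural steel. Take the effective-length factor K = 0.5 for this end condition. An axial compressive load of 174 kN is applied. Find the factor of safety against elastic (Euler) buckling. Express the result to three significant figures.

Inner diameter d_i = 100 − 2×9.3 = 81.40 mm
I = π(d_o⁴ − d_i⁴)/64 = π(100⁴ − 81.40⁴)/64 = 2.754×10^6 mm⁴
I = 2.754×10^6 mm⁴ = 2.754×10^-6 m⁴
Effective length L_e = K·L = 0.5 × 5.59 = 2.795 m
P_cr = π²EI / L_e² = π² × 208×10⁹ × 2.754×10^-6 / 2.795² = 7.236×10^5 N
Factor of safety n = P_cr / P = 723.61 / 174 = 4.16

n ≈ 4.16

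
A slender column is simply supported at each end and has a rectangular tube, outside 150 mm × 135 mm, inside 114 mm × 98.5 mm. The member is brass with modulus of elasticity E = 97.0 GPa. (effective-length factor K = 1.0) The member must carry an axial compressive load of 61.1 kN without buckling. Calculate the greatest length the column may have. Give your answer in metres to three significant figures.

Weak-axis I_min = (h_o·b_o³ − h_i·b_i³)/12 with b_o = 135, b_i = 98.50 mm (shorter outer/inner sides).
I_min = (150×135³ − 114.0×98.50³)/12 = 2.168×10^7 mm⁴
I = 2.168×10^-5 m⁴
At the buckling limit P_cr = P = 6.110×10^4 N
From P_cr = π²EI/(K·L)²:  L = (1/K)·√(π²EI/P_cr) = (1/1)·√(π²×9.70×10^10×2.168×10^-5/6.110×10^4)
L = 18.4 m

L_max ≈ 18.4 m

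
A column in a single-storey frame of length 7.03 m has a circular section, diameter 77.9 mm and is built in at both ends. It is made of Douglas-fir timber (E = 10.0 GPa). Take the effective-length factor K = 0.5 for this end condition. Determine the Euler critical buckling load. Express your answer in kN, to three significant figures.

P_cr ≈ 14.4 kN

I = πd⁴/64 = π×77.9⁴/64 = 1.808×10^6 mm⁴
I = 1.808×10^6 mm⁴ = 1.808×10^-6 m⁴
Effective length L_e = K·L = 0.5 × 7.03 = 3.515 m
P_cr = π²EI / L_e² = π² × 10.0×10⁹ × 1.808×10^-6 / 3.515² = 1.444×10^4 N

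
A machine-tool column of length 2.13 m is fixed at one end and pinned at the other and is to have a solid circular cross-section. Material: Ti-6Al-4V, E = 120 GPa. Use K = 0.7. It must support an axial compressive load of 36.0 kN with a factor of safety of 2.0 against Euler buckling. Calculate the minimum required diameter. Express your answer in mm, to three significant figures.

Required P_cr = n·P = 2.0 × 36.0 = 72.00 kN
L_e = K·L = 0.7 × 2.13 = 1.491 m
Required I = P_cr·L_e²/(π²E) = 7.200×10^4 × 1.491² / (π² × 1.20×10^11) = 1.351×10^-7 m⁴
I_req = 1.351×10^5 mm⁴
Solid circle: I = πd⁴/64  ⇒  d = (64I/π)^(1/4) = (64×1.351×10^5/π)^(1/4) = 40.7 mm

d ≈ 40.7 mm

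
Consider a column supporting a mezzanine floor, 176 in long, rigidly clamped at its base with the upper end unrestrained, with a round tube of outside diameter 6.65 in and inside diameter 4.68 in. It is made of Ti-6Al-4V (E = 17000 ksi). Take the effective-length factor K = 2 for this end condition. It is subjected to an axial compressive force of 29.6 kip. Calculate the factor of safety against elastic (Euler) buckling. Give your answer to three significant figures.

d_o = 6.65 in, d_i = 4.68 in
I = π(d_o⁴ − d_i⁴)/64 = π(6.65⁴ − 4.680⁴)/64 = 72.45 in⁴
Effective length L_e = K·L = 2 × 176 = 352.0 in
P_cr = π²EI / L_e² = π² × 17000×10³ × 72.45 / 352.0² = 9.811×10^4 lb
Factor of safety n = P_cr / P = 98.106 / 29.6 = 3.31

n ≈ 3.31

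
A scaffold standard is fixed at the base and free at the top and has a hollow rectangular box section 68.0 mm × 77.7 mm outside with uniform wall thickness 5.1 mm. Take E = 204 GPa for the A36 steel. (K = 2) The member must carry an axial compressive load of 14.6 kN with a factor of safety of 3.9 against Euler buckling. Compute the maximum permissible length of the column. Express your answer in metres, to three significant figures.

Inner dimensions: h_i = 77.7 − 2×5.1 = 67.50 mm, b_i = 68.0 − 2×5.1 = 57.80 mm
Weak-axis I_min = (h_o·b_o³ − h_i·b_i³)/12 with b_o = 68.0, b_i = 57.80 mm (shorter outer/inner sides).
I_min = (77.7×68.0³ − 67.50×57.80³)/12 = 9.498×10^5 mm⁴
I = 9.498×10^-7 m⁴
Required critical load P_cr = n·P = 3.9 × 14.6 = 56.94 kN = 5.694×10^4 N
From P_cr = π²EI/(K·L)²:  L = (1/K)·√(π²EI/P_cr) = (1/2)·√(π²×2.04×10^11×9.498×10^-7/5.694×10^4)
L = 2.90 m

L_max ≈ 2.90 m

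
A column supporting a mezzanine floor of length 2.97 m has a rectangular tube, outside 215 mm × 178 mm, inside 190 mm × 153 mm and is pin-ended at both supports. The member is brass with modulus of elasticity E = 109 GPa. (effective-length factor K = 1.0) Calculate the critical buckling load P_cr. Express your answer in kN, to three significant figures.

P_cr ≈ 5410 kN

Weak-axis I_min = (h_o·b_o³ − h_i·b_i³)/12 with b_o = 178, b_i = 153.0 mm (shorter outer/inner sides).
I_min = (215×178³ − 190.0×153.0³)/12 = 4.434×10^7 mm⁴
I = 4.434×10^7 mm⁴ = 4.434×10^-5 m⁴
Effective length L_e = K·L = 1 × 2.97 = 2.970 m
P_cr = π²EI / L_e² = π² × 109×10⁹ × 4.434×10^-5 / 2.970² = 5.407×10^6 N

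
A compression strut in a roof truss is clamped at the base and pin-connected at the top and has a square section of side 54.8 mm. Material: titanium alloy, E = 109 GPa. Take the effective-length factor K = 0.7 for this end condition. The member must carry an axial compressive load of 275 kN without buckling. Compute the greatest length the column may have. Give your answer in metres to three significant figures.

I = a⁴/12 = 54.8⁴/12 = 7.515×10^5 mm⁴
I = 7.515×10^-7 m⁴
At the buckling limit P_cr = P = 2.750×10^5 N
From P_cr = π²EI/(K·L)²:  L = (1/K)·√(π²EI/P_cr) = (1/0.7)·√(π²×1.09×10^11×7.515×10^-7/2.750×10^5)
L = 2.45 m

L_max ≈ 2.45 m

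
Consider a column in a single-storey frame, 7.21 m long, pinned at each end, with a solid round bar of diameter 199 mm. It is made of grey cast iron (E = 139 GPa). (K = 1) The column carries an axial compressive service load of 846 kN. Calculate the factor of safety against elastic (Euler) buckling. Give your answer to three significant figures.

I = πd⁴/64 = π×199⁴/64 = 7.698×10^7 mm⁴
I = 7.698×10^7 mm⁴ = 7.698×10^-5 m⁴
Effective length L_e = K·L = 1 × 7.21 = 7.210 m
P_cr = π²EI / L_e² = π² × 139×10⁹ × 7.698×10^-5 / 7.210² = 2.032×10^6 N
Factor of safety n = P_cr / P = 2031.5 / 846 = 2.40

n ≈ 2.40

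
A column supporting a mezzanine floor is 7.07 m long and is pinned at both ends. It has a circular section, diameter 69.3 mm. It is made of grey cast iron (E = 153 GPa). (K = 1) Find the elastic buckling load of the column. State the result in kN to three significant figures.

P_cr ≈ 34.2 kN

I = πd⁴/64 = π×69.3⁴/64 = 1.132×10^6 mm⁴
I = 1.132×10^6 mm⁴ = 1.132×10^-6 m⁴
Effective length L_e = K·L = 1 × 7.07 = 7.070 m
P_cr = π²EI / L_e² = π² × 153×10⁹ × 1.132×10^-6 / 7.070² = 3.420×10^4 N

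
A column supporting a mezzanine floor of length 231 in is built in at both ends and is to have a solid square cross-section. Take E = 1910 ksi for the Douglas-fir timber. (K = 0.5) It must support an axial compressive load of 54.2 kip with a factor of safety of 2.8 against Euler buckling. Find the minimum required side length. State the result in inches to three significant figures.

a ≈ 5.99 in

Required P_cr = n·P = 2.8 × 54.2 = 151.8 kip
L_e = K·L = 0.5 × 231 = 115.5 in
Required I = P_cr·L_e²/(π²E) = 1.518×10^5 × 115.5² / (π² × 1.91×10^6) = 107.4 in⁴
Solid square: I = a⁴/12  ⇒  a = (12I)^(1/4) = (12×107.4)^(1/4) = 5.99 in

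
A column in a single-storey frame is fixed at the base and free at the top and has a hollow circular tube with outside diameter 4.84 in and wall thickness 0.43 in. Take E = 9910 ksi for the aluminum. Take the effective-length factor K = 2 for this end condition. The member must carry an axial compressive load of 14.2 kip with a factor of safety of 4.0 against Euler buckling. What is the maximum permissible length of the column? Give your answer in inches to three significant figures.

L_max ≈ 79.3 in

Inner diameter d_i = 4.84 − 2×0.43 = 3.980 in
I = π(d_o⁴ − d_i⁴)/64 = π(4.84⁴ − 3.980⁴)/64 = 14.62 in⁴
Required critical load P_cr = n·P = 4.0 × 14.2 = 56.80 kip = 5.680×10^4 lb
From P_cr = π²EI/(K·L)²:  L = (1/K)·√(π²EI/P_cr) = (1/2)·√(π²×9.91×10^6×14.62/5.680×10^4)
L = 79.3 in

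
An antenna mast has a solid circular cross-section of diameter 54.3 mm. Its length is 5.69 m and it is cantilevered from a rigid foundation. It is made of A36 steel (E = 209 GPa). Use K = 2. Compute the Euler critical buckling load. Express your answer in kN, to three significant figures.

I = πd⁴/64 = π×54.3⁴/64 = 4.267×10^5 mm⁴
I = 4.267×10^5 mm⁴ = 4.267×10^-7 m⁴
Effective length L_e = K·L = 2 × 5.69 = 11.38 m
P_cr = π²EI / L_e² = π² × 209×10⁹ × 4.267×10^-7 / 11.38² = 6.797×10^3 N

P_cr ≈ 6.80 kN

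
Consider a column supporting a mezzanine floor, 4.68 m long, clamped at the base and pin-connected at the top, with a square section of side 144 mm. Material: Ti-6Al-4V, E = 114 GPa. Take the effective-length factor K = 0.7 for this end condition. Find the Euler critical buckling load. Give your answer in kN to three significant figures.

I = a⁴/12 = 144⁴/12 = 3.583×10^7 mm⁴
I = 3.583×10^7 mm⁴ = 3.583×10^-5 m⁴
Effective length L_e = K·L = 0.7 × 4.68 = 3.276 m
P_cr = π²EI / L_e² = π² × 114×10⁹ × 3.583×10^-5 / 3.276² = 3.757×10^6 N

P_cr ≈ 3760 kN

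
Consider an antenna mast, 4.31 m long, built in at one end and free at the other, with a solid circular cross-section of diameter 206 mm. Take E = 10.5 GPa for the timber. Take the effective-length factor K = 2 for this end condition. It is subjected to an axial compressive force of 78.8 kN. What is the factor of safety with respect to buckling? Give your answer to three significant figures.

I = πd⁴/64 = π×206⁴/64 = 8.840×10^7 mm⁴
I = 8.840×10^7 mm⁴ = 8.840×10^-5 m⁴
Effective length L_e = K·L = 2 × 4.31 = 8.620 m
P_cr = π²EI / L_e² = π² × 10.5×10⁹ × 8.840×10^-5 / 8.620² = 1.233×10^5 N
Factor of safety n = P_cr / P = 123.29 / 78.8 = 1.56

n ≈ 1.56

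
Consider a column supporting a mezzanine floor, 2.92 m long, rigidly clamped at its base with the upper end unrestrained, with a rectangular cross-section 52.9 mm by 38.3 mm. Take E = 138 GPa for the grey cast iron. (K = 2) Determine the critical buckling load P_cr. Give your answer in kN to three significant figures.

Buckling occurs about the weak axis: I_min = h·b³/12 with b = 38.3 mm (the shorter side).
I_min = 52.9×38.3³/12 = 2.477×10^5 mm⁴
I = 2.477×10^5 mm⁴ = 2.477×10^-7 m⁴
Effective length L_e = K·L = 2 × 2.92 = 5.840 m
P_cr = π²EI / L_e² = π² × 138×10⁹ × 2.477×10^-7 / 5.840² = 9.891×10^3 N

P_cr ≈ 9.89 kN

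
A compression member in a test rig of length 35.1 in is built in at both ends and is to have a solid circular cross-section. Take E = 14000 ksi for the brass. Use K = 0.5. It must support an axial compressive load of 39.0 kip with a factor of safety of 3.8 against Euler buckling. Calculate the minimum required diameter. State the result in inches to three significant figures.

Required P_cr = n·P = 3.8 × 39.0 = 148.2 kip
L_e = K·L = 0.5 × 35.1 = 17.55 in
Required I = P_cr·L_e²/(π²E) = 1.482×10^5 × 17.55² / (π² × 1.40×10^7) = 0.3304 in⁴
Solid circle: I = πd⁴/64  ⇒  d = (64I/π)^(1/4) = (64×0.3304/π)^(1/4) = 1.61 in

d ≈ 1.61 in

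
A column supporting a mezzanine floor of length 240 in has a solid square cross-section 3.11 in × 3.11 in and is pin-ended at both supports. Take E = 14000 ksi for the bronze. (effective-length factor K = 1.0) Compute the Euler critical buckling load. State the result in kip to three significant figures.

P_cr ≈ 18.7 kip

I = a⁴/12 = 3.11⁴/12 = 7.796 in⁴
Effective length L_e = K·L = 1 × 240 = 240.0 in
P_cr = π²EI / L_e² = π² × 14000×10³ × 7.796 / 240.0² = 1.870×10^4 lb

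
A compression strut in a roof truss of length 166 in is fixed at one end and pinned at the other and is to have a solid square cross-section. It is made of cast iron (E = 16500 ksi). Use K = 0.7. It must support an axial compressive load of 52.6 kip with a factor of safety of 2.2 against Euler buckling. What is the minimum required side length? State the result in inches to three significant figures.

Required P_cr = n·P = 2.2 × 52.6 = 115.7 kip
L_e = K·L = 0.7 × 166 = 116.2 in
Required I = P_cr·L_e²/(π²E) = 1.157×10^5 × 116.2² / (π² × 1.65×10^7) = 9.595 in⁴
Solid square: I = a⁴/12  ⇒  a = (12I)^(1/4) = (12×9.595)^(1/4) = 3.28 in

a ≈ 3.28 in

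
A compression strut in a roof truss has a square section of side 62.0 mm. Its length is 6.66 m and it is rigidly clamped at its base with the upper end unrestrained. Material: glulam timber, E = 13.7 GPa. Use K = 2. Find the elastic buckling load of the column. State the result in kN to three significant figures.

I = a⁴/12 = 62.0⁴/12 = 1.231×10^6 mm⁴
I = 1.231×10^6 mm⁴ = 1.231×10^-6 m⁴
Effective length L_e = K·L = 2 × 6.66 = 13.32 m
P_cr = π²EI / L_e² = π² × 13.7×10⁹ × 1.231×10^-6 / 13.32² = 938.4 N

P_cr ≈ 0.938 kN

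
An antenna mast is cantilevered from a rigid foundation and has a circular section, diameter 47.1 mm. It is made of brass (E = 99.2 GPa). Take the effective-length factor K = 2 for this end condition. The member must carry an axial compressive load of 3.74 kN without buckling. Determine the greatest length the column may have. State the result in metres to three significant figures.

I = πd⁴/64 = π×47.1⁴/64 = 2.416×10^5 mm⁴
I = 2.416×10^-7 m⁴
At the buckling limit P_cr = P = 3.740×10^3 N
From P_cr = π²EI/(K·L)²:  L = (1/K)·√(π²EI/P_cr) = (1/2)·√(π²×9.92×10^10×2.416×10^-7/3.740×10^3)
L = 3.98 m

L_max ≈ 3.98 m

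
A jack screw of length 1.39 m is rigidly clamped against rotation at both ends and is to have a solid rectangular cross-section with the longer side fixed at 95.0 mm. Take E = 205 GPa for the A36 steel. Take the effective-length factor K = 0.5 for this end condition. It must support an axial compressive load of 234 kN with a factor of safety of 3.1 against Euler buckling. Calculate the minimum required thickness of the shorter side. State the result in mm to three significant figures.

Required P_cr = n·P = 3.1 × 234 = 725.4 kN
L_e = K·L = 0.5 × 1.39 = 0.6950 m
Required I = P_cr·L_e²/(π²E) = 7.254×10^5 × 0.6950² / (π² × 2.05×10^11) = 1.732×10^-7 m⁴
I_req = 1.732×10^5 mm⁴
Rectangle, weak axis: I_min = h·b³/12 with h = 95.0 mm fixed  ⇒  b = (12I/h)^(1/3) = 28.0 mm

b ≈ 28.0 mm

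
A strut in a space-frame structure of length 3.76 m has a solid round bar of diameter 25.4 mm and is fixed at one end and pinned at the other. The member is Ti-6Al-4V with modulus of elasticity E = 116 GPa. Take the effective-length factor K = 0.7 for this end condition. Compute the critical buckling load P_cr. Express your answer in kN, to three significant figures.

I = πd⁴/64 = π×25.4⁴/64 = 2.043×10^4 mm⁴
I = 2.043×10^4 mm⁴ = 2.043×10^-8 m⁴
Effective length L_e = K·L = 0.7 × 3.76 = 2.632 m
P_cr = π²EI / L_e² = π² × 116×10⁹ × 2.043×10^-8 / 2.632² = 3.377×10^3 N

P_cr ≈ 3.38 kN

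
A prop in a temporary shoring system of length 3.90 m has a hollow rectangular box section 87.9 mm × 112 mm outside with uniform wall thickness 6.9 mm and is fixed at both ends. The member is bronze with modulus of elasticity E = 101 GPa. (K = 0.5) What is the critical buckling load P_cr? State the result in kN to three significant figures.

Inner dimensions: h_i = 112 − 2×6.9 = 98.20 mm, b_i = 87.9 − 2×6.9 = 74.10 mm
Weak-axis I_min = (h_o·b_o³ − h_i·b_i³)/12 with b_o = 87.9, b_i = 74.10 mm (shorter outer/inner sides).
I_min = (112×87.9³ − 98.20×74.10³)/12 = 3.009×10^6 mm⁴
I = 3.009×10^6 mm⁴ = 3.009×10^-6 m⁴
Effective length L_e = K·L = 0.5 × 3.90 = 1.950 m
P_cr = π²EI / L_e² = π² × 101×10⁹ × 3.009×10^-6 / 1.950² = 7.889×10^5 N

P_cr ≈ 789 kN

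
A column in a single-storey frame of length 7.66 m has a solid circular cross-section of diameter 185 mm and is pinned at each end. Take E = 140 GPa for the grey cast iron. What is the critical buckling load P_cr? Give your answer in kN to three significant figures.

P_cr ≈ 1350 kN

I = πd⁴/64 = π×185⁴/64 = 5.750×10^7 mm⁴
I = 5.750×10^7 mm⁴ = 5.750×10^-5 m⁴
Effective length L_e = K·L = 1 × 7.66 = 7.660 m
P_cr = π²EI / L_e² = π² × 140×10⁹ × 5.750×10^-5 / 7.660² = 1.354×10^6 N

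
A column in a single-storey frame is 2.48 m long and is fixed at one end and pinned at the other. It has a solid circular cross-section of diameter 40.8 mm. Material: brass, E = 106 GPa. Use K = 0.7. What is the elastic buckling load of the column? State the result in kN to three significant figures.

I = πd⁴/64 = π×40.8⁴/64 = 1.360×10^5 mm⁴
I = 1.360×10^5 mm⁴ = 1.360×10^-7 m⁴
Effective length L_e = K·L = 0.7 × 2.48 = 1.736 m
P_cr = π²EI / L_e² = π² × 106×10⁹ × 1.360×10^-7 / 1.736² = 4.722×10^4 N

P_cr ≈ 47.2 kN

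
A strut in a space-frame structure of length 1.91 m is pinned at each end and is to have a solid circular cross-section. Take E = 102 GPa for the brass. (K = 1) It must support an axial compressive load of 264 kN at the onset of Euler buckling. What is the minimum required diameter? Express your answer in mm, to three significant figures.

d ≈ 66.4 mm

L_e = K·L = 1 × 1.91 = 1.910 m
Required I = P_cr·L_e²/(π²E) = 2.640×10^5 × 1.910² / (π² × 1.02×10^11) = 9.567×10^-7 m⁴
I_req = 9.567×10^5 mm⁴
Solid circle: I = πd⁴/64  ⇒  d = (64I/π)^(1/4) = (64×9.567×10^5/π)^(1/4) = 66.4 mm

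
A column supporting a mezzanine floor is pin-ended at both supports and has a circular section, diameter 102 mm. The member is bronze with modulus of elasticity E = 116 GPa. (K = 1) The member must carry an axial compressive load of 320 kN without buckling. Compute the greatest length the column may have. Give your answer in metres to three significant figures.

I = πd⁴/64 = π×102⁴/64 = 5.313×10^6 mm⁴
I = 5.313×10^-6 m⁴
At the buckling limit P_cr = P = 3.200×10^5 N
From P_cr = π²EI/(K·L)²:  L = (1/K)·√(π²EI/P_cr) = (1/1)·√(π²×1.16×10^11×5.313×10^-6/3.200×10^5)
L = 4.36 m

L_max ≈ 4.36 m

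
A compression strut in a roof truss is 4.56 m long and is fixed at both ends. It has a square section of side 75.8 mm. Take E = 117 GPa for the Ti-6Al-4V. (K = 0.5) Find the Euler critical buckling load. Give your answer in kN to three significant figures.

I = a⁴/12 = 75.8⁴/12 = 2.751×10^6 mm⁴
I = 2.751×10^6 mm⁴ = 2.751×10^-6 m⁴
Effective length L_e = K·L = 0.5 × 4.56 = 2.280 m
P_cr = π²EI / L_e² = π² × 117×10⁹ × 2.751×10^-6 / 2.280² = 6.111×10^5 N

P_cr ≈ 611 kN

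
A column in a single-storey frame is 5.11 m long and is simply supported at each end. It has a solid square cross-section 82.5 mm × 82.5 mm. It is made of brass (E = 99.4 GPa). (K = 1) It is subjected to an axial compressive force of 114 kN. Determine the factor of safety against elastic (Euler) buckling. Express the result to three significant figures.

n ≈ 1.27

I = a⁴/12 = 82.5⁴/12 = 3.860×10^6 mm⁴
I = 3.860×10^6 mm⁴ = 3.860×10^-6 m⁴
Effective length L_e = K·L = 1 × 5.11 = 5.110 m
P_cr = π²EI / L_e² = π² × 99.4×10⁹ × 3.860×10^-6 / 5.110² = 1.450×10^5 N
Factor of safety n = P_cr / P = 145.04 / 114 = 1.27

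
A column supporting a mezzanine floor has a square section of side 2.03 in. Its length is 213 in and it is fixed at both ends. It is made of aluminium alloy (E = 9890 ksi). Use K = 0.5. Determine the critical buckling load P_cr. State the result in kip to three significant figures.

P_cr ≈ 12.2 kip

I = a⁴/12 = 2.03⁴/12 = 1.415 in⁴
Effective length L_e = K·L = 0.5 × 213 = 106.5 in
P_cr = π²EI / L_e² = π² × 9890×10³ × 1.415 / 106.5² = 1.218×10^4 lb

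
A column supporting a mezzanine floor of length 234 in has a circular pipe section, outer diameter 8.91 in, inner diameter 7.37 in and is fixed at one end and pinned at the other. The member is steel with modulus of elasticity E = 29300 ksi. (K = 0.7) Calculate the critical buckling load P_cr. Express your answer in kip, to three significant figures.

d_o = 8.91 in, d_i = 7.37 in
I = π(d_o⁴ − d_i⁴)/64 = π(8.91⁴ − 7.370⁴)/64 = 164.5 in⁴
Effective length L_e = K·L = 0.7 × 234 = 163.8 in
P_cr = π²EI / L_e² = π² × 29300×10³ × 164.5 / 163.8² = 1.774×10^6 lb

P_cr ≈ 1770 kip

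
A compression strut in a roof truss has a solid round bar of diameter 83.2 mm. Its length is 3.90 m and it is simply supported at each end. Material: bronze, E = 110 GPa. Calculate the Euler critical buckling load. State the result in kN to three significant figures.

I = πd⁴/64 = π×83.2⁴/64 = 2.352×10^6 mm⁴
I = 2.352×10^6 mm⁴ = 2.352×10^-6 m⁴
Effective length L_e = K·L = 1 × 3.90 = 3.900 m
P_cr = π²EI / L_e² = π² × 110×10⁹ × 2.352×10^-6 / 3.900² = 1.679×10^5 N

P_cr ≈ 168 kN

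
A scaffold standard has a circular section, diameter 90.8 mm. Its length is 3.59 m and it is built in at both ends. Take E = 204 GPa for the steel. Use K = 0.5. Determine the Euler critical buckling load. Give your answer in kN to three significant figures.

P_cr ≈ 2090 kN

I = πd⁴/64 = π×90.8⁴/64 = 3.337×10^6 mm⁴
I = 3.337×10^6 mm⁴ = 3.337×10^-6 m⁴
Effective length L_e = K·L = 0.5 × 3.59 = 1.795 m
P_cr = π²EI / L_e² = π² × 204×10⁹ × 3.337×10^-6 / 1.795² = 2.085×10^6 N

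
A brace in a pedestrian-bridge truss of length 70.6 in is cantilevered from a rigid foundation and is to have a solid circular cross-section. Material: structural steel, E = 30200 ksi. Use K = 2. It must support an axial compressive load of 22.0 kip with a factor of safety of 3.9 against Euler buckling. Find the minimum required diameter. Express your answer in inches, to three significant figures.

d ≈ 3.29 in

Required P_cr = n·P = 3.9 × 22.0 = 85.80 kip
L_e = K·L = 2 × 70.6 = 141.2 in
Required I = P_cr·L_e²/(π²E) = 8.580×10^4 × 141.2² / (π² × 3.02×10^7) = 5.739 in⁴
Solid circle: I = πd⁴/64  ⇒  d = (64I/π)^(1/4) = (64×5.739/π)^(1/4) = 3.29 in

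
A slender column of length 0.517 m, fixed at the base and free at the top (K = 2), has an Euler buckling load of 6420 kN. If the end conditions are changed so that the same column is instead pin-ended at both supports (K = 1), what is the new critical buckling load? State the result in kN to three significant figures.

P_cr ∝ 1/K², so P_cr,new = P_cr,old × (K_old/K_new)² = 6420 × (2/1)²
= 6420 × 4.000 = 25700 kN

P_cr ≈ 25700 kN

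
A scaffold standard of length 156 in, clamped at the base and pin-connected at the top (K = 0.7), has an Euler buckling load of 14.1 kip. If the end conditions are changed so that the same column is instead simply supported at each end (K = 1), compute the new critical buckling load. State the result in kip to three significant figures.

P_cr ∝ 1/K², so P_cr,new = P_cr,old × (K_old/K_new)² = 14.1 × (0.7/1)²
= 14.1 × 0.4900 = 6.91 kip

P_cr ≈ 6.91 kip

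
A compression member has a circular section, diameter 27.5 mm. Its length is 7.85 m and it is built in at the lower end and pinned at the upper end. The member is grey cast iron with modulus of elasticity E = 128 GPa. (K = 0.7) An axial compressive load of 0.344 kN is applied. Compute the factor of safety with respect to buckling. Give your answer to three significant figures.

I = πd⁴/64 = π×27.5⁴/64 = 2.807×10^4 mm⁴
I = 2.807×10^4 mm⁴ = 2.807×10^-8 m⁴
Effective length L_e = K·L = 0.7 × 7.85 = 5.495 m
P_cr = π²EI / L_e² = π² × 128×10⁹ × 2.807×10^-8 / 5.495² = 1.175×10^3 N
Factor of safety n = P_cr / P = 1.1746 / 0.344 = 3.41

n ≈ 3.41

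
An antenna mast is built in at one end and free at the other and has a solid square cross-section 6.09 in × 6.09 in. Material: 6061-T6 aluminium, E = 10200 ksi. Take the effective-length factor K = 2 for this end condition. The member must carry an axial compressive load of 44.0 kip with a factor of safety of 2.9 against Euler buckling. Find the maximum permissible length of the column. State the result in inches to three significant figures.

L_max ≈ 150 in

I = a⁴/12 = 6.09⁴/12 = 114.6 in⁴
Required critical load P_cr = n·P = 2.9 × 44.0 = 127.6 kip = 1.276×10^5 lb
From P_cr = π²EI/(K·L)²:  L = (1/K)·√(π²EI/P_cr) = (1/2)·√(π²×1.02×10^7×114.6/1.276×10^5)
L = 150 in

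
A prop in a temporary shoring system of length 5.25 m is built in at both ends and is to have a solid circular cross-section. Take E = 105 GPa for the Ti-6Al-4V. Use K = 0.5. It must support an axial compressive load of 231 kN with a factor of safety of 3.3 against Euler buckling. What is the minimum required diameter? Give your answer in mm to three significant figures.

d ≈ 101 mm

Required P_cr = n·P = 3.3 × 231 = 762.3 kN
L_e = K·L = 0.5 × 5.25 = 2.625 m
Required I = P_cr·L_e²/(π²E) = 7.623×10^5 × 2.625² / (π² × 1.05×10^11) = 5.069×10^-6 m⁴
I_req = 5.069×10^6 mm⁴
Solid circle: I = πd⁴/64  ⇒  d = (64I/π)^(1/4) = (64×5.069×10^6/π)^(1/4) = 101 mm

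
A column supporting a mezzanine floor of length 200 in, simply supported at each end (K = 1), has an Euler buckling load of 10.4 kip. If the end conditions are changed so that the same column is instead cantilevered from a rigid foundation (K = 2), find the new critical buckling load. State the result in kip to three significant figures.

P_cr ∝ 1/K², so P_cr,new = P_cr,old × (K_old/K_new)² = 10.4 × (1/2)²
= 10.4 × 0.2500 = 2.60 kip

P_cr ≈ 2.60 kip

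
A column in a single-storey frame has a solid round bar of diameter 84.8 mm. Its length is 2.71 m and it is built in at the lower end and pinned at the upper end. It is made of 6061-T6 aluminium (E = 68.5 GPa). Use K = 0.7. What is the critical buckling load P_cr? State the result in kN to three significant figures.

I = πd⁴/64 = π×84.8⁴/64 = 2.538×10^6 mm⁴
I = 2.538×10^6 mm⁴ = 2.538×10^-6 m⁴
Effective length L_e = K·L = 0.7 × 2.71 = 1.897 m
P_cr = π²EI / L_e² = π² × 68.5×10⁹ × 2.538×10^-6 / 1.897² = 4.769×10^5 N

P_cr ≈ 477 kN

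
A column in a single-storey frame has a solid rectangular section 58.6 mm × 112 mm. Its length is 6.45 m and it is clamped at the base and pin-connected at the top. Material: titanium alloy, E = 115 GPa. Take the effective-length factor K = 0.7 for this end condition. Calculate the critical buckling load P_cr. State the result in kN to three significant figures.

P_cr ≈ 105 kN

Buckling occurs about the weak axis: I_min = h·b³/12 with b = 58.6 mm (the shorter side).
I_min = 112×58.6³/12 = 1.878×10^6 mm⁴
I = 1.878×10^6 mm⁴ = 1.878×10^-6 m⁴
Effective length L_e = K·L = 0.7 × 6.45 = 4.515 m
P_cr = π²EI / L_e² = π² × 115×10⁹ × 1.878×10^-6 / 4.515² = 1.046×10^5 N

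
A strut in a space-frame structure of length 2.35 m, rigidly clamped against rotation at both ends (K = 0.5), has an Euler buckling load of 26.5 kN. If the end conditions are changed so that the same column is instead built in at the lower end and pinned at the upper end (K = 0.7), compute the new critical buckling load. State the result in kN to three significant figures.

P_cr ≈ 13.5 kN

P_cr ∝ 1/K², so P_cr,new = P_cr,old × (K_old/K_new)² = 26.5 × (0.5/0.7)²
= 26.5 × 0.5102 = 13.5 kN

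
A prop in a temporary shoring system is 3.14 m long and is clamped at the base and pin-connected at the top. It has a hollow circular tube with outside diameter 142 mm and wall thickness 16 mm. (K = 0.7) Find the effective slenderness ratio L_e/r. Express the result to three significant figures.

λ ≈ 48.9

Inner diameter d_i = 142 − 2×16 = 110.0 mm
I = π(d_o⁴ − d_i⁴)/64 = π(142⁴ − 110.0⁴)/64 = 1.277×10^7 mm⁴
A = 6.333×10^3 mm²;  r_min = √(I/A) = √(1.277×10^7/6.333×10^3) = 44.91 mm
L_e = K·L = 0.7 × 3.14 m = 2.198 m = 2198.0 mm
λ = L_e / r_min = 2198.0 / 44.91 = 48.9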